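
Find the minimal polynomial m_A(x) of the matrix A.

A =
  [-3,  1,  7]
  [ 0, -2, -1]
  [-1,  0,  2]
x^3 + 3*x^2 + 3*x + 1

The characteristic polynomial is χ_A(x) = (x + 1)^3, so the eigenvalues are known. The minimal polynomial is
  m_A(x) = Π_λ (x − λ)^{k_λ}
where k_λ is the size of the *largest* Jordan block for λ (equivalently, the smallest k with (A − λI)^k v = 0 for every generalised eigenvector v of λ).

  λ = -1: largest Jordan block has size 3, contributing (x + 1)^3

So m_A(x) = (x + 1)^3 = x^3 + 3*x^2 + 3*x + 1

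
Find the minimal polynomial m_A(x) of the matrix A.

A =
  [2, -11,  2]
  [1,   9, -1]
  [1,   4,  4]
x^3 - 15*x^2 + 75*x - 125

The characteristic polynomial is χ_A(x) = (x - 5)^3, so the eigenvalues are known. The minimal polynomial is
  m_A(x) = Π_λ (x − λ)^{k_λ}
where k_λ is the size of the *largest* Jordan block for λ (equivalently, the smallest k with (A − λI)^k v = 0 for every generalised eigenvector v of λ).

  λ = 5: largest Jordan block has size 3, contributing (x − 5)^3

So m_A(x) = (x - 5)^3 = x^3 - 15*x^2 + 75*x - 125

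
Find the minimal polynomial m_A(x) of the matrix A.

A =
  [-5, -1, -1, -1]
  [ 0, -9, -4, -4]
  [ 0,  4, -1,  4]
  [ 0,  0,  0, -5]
x^2 + 10*x + 25

The characteristic polynomial is χ_A(x) = (x + 5)^4, so the eigenvalues are known. The minimal polynomial is
  m_A(x) = Π_λ (x − λ)^{k_λ}
where k_λ is the size of the *largest* Jordan block for λ (equivalently, the smallest k with (A − λI)^k v = 0 for every generalised eigenvector v of λ).

  λ = -5: largest Jordan block has size 2, contributing (x + 5)^2

So m_A(x) = (x + 5)^2 = x^2 + 10*x + 25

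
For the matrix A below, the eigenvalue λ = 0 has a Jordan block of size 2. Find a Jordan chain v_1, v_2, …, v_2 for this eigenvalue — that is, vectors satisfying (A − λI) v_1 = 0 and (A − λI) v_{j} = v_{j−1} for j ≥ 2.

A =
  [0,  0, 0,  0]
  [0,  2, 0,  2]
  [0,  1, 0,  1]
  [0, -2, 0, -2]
A Jordan chain for λ = 0 of length 2:
v_1 = (0, 2, 1, -2)ᵀ
v_2 = (0, 1, 0, 0)ᵀ

Let N = A − (0)·I. We want v_2 with N^2 v_2 = 0 but N^1 v_2 ≠ 0; then v_{j-1} := N · v_j for j = 2, …, 2.

Pick v_2 = (0, 1, 0, 0)ᵀ.
Then v_1 = N · v_2 = (0, 2, 1, -2)ᵀ.

Sanity check: (A − (0)·I) v_1 = (0, 0, 0, 0)ᵀ = 0. ✓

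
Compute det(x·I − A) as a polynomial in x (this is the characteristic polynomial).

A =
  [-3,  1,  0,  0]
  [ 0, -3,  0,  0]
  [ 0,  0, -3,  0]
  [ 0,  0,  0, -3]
x^4 + 12*x^3 + 54*x^2 + 108*x + 81

Expanding det(x·I − A) (e.g. by cofactor expansion or by noting that A is similar to its Jordan form J, which has the same characteristic polynomial as A) gives
  χ_A(x) = x^4 + 12*x^3 + 54*x^2 + 108*x + 81
which factors as (x + 3)^4. The eigenvalues (with algebraic multiplicities) are λ = -3 with multiplicity 4.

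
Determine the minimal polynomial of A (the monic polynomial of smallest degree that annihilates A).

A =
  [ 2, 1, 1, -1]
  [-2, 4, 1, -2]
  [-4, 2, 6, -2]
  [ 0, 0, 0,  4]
x^3 - 12*x^2 + 48*x - 64

The characteristic polynomial is χ_A(x) = (x - 4)^4, so the eigenvalues are known. The minimal polynomial is
  m_A(x) = Π_λ (x − λ)^{k_λ}
where k_λ is the size of the *largest* Jordan block for λ (equivalently, the smallest k with (A − λI)^k v = 0 for every generalised eigenvector v of λ).

  λ = 4: largest Jordan block has size 3, contributing (x − 4)^3

So m_A(x) = (x - 4)^3 = x^3 - 12*x^2 + 48*x - 64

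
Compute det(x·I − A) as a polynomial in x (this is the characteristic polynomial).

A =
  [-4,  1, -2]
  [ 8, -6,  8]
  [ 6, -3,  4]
x^3 + 6*x^2 + 12*x + 8

Expanding det(x·I − A) (e.g. by cofactor expansion or by noting that A is similar to its Jordan form J, which has the same characteristic polynomial as A) gives
  χ_A(x) = x^3 + 6*x^2 + 12*x + 8
which factors as (x + 2)^3. The eigenvalues (with algebraic multiplicities) are λ = -2 with multiplicity 3.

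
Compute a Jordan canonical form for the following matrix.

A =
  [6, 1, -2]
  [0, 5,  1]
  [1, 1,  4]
J_3(5)

The characteristic polynomial is
  det(x·I − A) = x^3 - 15*x^2 + 75*x - 125 = (x - 5)^3

Eigenvalues and multiplicities (the geometric multiplicity of λ is n − rank(A − λI), which equals the number of Jordan blocks for λ):
  λ = 5: algebraic multiplicity = 3, geometric multiplicity = 1

Determining the block sizes for each eigenvalue:
  λ = 5: one block (gm = 1), so the single block has size am = 3 → block sizes [3]

Assembling the blocks gives a Jordan form
J =
  [5, 1, 0]
  [0, 5, 1]
  [0, 0, 5]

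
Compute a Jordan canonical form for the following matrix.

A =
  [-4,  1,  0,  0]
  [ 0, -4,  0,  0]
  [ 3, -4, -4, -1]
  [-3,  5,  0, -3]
J_2(-4) ⊕ J_1(-4) ⊕ J_1(-3)

The characteristic polynomial is
  det(x·I − A) = x^4 + 15*x^3 + 84*x^2 + 208*x + 192 = (x + 3)*(x + 4)^3

Eigenvalues and multiplicities (the geometric multiplicity of λ is n − rank(A − λI), which equals the number of Jordan blocks for λ):
  λ = -4: algebraic multiplicity = 3, geometric multiplicity = 2
  λ = -3: algebraic multiplicity = 1, geometric multiplicity = 1

Determining the block sizes for each eigenvalue:
  λ = -4: 2 blocks summing to 3 forces exactly one block of size 2 and the rest size 1 → block sizes [2, 1]
  λ = -3: one block (gm = 1), so the single block has size am = 1 → block sizes [1]

Assembling the blocks gives a Jordan form
J =
  [-4,  1,  0,  0]
  [ 0, -4,  0,  0]
  [ 0,  0, -4,  0]
  [ 0,  0,  0, -3]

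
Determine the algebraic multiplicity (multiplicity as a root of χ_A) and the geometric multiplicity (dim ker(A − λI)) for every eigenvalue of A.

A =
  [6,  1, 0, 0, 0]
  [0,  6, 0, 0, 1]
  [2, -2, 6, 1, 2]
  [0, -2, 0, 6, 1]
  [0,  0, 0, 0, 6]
λ = 6: alg = 5, geom = 2

Step 1 — factor the characteristic polynomial to read off the algebraic multiplicities:
  χ_A(x) = (x - 6)^5

Step 2 — compute geometric multiplicities via the rank-nullity identity g(λ) = n − rank(A − λI):
  rank(A − (6)·I) = 3, so dim ker(A − (6)·I) = n − 3 = 2

Summary:
  λ = 6: algebraic multiplicity = 5, geometric multiplicity = 2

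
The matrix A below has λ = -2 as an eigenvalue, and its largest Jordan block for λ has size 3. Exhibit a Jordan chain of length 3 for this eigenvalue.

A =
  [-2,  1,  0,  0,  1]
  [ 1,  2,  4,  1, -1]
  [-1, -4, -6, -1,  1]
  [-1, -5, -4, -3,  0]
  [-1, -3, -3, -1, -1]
A Jordan chain for λ = -2 of length 3:
v_1 = (1, -1, 1, 0, 1)ᵀ
v_2 = (1, 4, -4, -5, -3)ᵀ
v_3 = (0, 1, 0, 0, 0)ᵀ

Let N = A − (-2)·I. We want v_3 with N^3 v_3 = 0 but N^2 v_3 ≠ 0; then v_{j-1} := N · v_j for j = 3, …, 2.

Pick v_3 = (0, 1, 0, 0, 0)ᵀ.
Then v_2 = N · v_3 = (1, 4, -4, -5, -3)ᵀ.
Then v_1 = N · v_2 = (1, -1, 1, 0, 1)ᵀ.

Sanity check: (A − (-2)·I) v_1 = (0, 0, 0, 0, 0)ᵀ = 0. ✓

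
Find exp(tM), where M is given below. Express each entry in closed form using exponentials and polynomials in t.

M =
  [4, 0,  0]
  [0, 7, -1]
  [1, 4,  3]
e^{tM} =
  [exp(4*t), 0, 0]
  [-t*exp(5*t) + exp(5*t) - exp(4*t), 2*t*exp(5*t) + exp(5*t), -t*exp(5*t)]
  [-2*t*exp(5*t) + 3*exp(5*t) - 3*exp(4*t), 4*t*exp(5*t), -2*t*exp(5*t) + exp(5*t)]

Strategy: write M = P · J · P⁻¹ where J is a Jordan canonical form, so e^{tM} = P · e^{tJ} · P⁻¹, and e^{tJ} can be computed block-by-block.

M has Jordan form
J =
  [4, 0, 0]
  [0, 5, 1]
  [0, 0, 5]
(up to reordering of blocks).

Per-block formulas:
  For a 1×1 block at λ = 4: exp(t · [4]) = [e^(4t)].
  For a 2×2 Jordan block J_2(5): exp(t · J_2(5)) = e^(5t)·(I + t·N), where N is the 2×2 nilpotent shift.

After assembling e^{tJ} and conjugating by P, we get:

e^{tM} =
  [exp(4*t), 0, 0]
  [-t*exp(5*t) + exp(5*t) - exp(4*t), 2*t*exp(5*t) + exp(5*t), -t*exp(5*t)]
  [-2*t*exp(5*t) + 3*exp(5*t) - 3*exp(4*t), 4*t*exp(5*t), -2*t*exp(5*t) + exp(5*t)]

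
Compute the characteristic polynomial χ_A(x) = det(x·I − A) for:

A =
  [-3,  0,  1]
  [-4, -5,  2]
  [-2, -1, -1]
x^3 + 9*x^2 + 27*x + 27

Expanding det(x·I − A) (e.g. by cofactor expansion or by noting that A is similar to its Jordan form J, which has the same characteristic polynomial as A) gives
  χ_A(x) = x^3 + 9*x^2 + 27*x + 27
which factors as (x + 3)^3. The eigenvalues (with algebraic multiplicities) are λ = -3 with multiplicity 3.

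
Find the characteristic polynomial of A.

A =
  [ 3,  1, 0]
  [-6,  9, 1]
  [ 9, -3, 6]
x^3 - 18*x^2 + 108*x - 216

Expanding det(x·I − A) (e.g. by cofactor expansion or by noting that A is similar to its Jordan form J, which has the same characteristic polynomial as A) gives
  χ_A(x) = x^3 - 18*x^2 + 108*x - 216
which factors as (x - 6)^3. The eigenvalues (with algebraic multiplicities) are λ = 6 with multiplicity 3.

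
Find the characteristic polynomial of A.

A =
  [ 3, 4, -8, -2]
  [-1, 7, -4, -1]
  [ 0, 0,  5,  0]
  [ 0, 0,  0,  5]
x^4 - 20*x^3 + 150*x^2 - 500*x + 625

Expanding det(x·I − A) (e.g. by cofactor expansion or by noting that A is similar to its Jordan form J, which has the same characteristic polynomial as A) gives
  χ_A(x) = x^4 - 20*x^3 + 150*x^2 - 500*x + 625
which factors as (x - 5)^4. The eigenvalues (with algebraic multiplicities) are λ = 5 with multiplicity 4.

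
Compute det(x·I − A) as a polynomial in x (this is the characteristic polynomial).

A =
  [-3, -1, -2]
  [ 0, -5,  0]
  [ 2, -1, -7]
x^3 + 15*x^2 + 75*x + 125

Expanding det(x·I − A) (e.g. by cofactor expansion or by noting that A is similar to its Jordan form J, which has the same characteristic polynomial as A) gives
  χ_A(x) = x^3 + 15*x^2 + 75*x + 125
which factors as (x + 5)^3. The eigenvalues (with algebraic multiplicities) are λ = -5 with multiplicity 3.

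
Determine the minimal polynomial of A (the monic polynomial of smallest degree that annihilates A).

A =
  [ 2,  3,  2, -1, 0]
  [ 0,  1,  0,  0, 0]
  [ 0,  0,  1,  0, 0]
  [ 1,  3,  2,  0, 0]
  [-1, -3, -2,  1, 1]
x^2 - 2*x + 1

The characteristic polynomial is χ_A(x) = (x - 1)^5, so the eigenvalues are known. The minimal polynomial is
  m_A(x) = Π_λ (x − λ)^{k_λ}
where k_λ is the size of the *largest* Jordan block for λ (equivalently, the smallest k with (A − λI)^k v = 0 for every generalised eigenvector v of λ).

  λ = 1: largest Jordan block has size 2, contributing (x − 1)^2

So m_A(x) = (x - 1)^2 = x^2 - 2*x + 1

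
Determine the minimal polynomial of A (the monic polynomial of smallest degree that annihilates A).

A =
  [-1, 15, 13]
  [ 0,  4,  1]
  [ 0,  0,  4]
x^3 - 7*x^2 + 8*x + 16

The characteristic polynomial is χ_A(x) = (x - 4)^2*(x + 1), so the eigenvalues are known. The minimal polynomial is
  m_A(x) = Π_λ (x − λ)^{k_λ}
where k_λ is the size of the *largest* Jordan block for λ (equivalently, the smallest k with (A − λI)^k v = 0 for every generalised eigenvector v of λ).

  λ = -1: largest Jordan block has size 1, contributing (x + 1)
  λ = 4: largest Jordan block has size 2, contributing (x − 4)^2

So m_A(x) = (x - 4)^2*(x + 1) = x^3 - 7*x^2 + 8*x + 16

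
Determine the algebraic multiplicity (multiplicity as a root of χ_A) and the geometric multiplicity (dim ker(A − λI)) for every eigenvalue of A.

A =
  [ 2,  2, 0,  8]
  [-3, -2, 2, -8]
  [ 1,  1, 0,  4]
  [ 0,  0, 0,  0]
λ = 0: alg = 4, geom = 2

Step 1 — factor the characteristic polynomial to read off the algebraic multiplicities:
  χ_A(x) = x^4

Step 2 — compute geometric multiplicities via the rank-nullity identity g(λ) = n − rank(A − λI):
  rank(A − (0)·I) = 2, so dim ker(A − (0)·I) = n − 2 = 2

Summary:
  λ = 0: algebraic multiplicity = 4, geometric multiplicity = 2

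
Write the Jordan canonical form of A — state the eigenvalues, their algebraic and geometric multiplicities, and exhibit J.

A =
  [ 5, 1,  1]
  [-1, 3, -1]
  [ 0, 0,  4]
J_2(4) ⊕ J_1(4)

The characteristic polynomial is
  det(x·I − A) = x^3 - 12*x^2 + 48*x - 64 = (x - 4)^3

Eigenvalues and multiplicities (the geometric multiplicity of λ is n − rank(A − λI), which equals the number of Jordan blocks for λ):
  λ = 4: algebraic multiplicity = 3, geometric multiplicity = 2

Determining the block sizes for each eigenvalue:
  λ = 4: 2 blocks summing to 3 forces exactly one block of size 2 and the rest size 1 → block sizes [2, 1]

Assembling the blocks gives a Jordan form
J =
  [4, 1, 0]
  [0, 4, 0]
  [0, 0, 4]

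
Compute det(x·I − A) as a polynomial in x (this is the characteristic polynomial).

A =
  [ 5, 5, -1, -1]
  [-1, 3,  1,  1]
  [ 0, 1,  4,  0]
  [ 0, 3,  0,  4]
x^4 - 16*x^3 + 96*x^2 - 256*x + 256

Expanding det(x·I − A) (e.g. by cofactor expansion or by noting that A is similar to its Jordan form J, which has the same characteristic polynomial as A) gives
  χ_A(x) = x^4 - 16*x^3 + 96*x^2 - 256*x + 256
which factors as (x - 4)^4. The eigenvalues (with algebraic multiplicities) are λ = 4 with multiplicity 4.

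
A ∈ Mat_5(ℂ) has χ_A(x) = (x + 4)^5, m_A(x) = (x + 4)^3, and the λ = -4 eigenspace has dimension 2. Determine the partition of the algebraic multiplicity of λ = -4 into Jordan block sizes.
Block sizes for λ = -4: [3, 2]

Step 1 — from the characteristic polynomial, algebraic multiplicity of λ = -4 is 5. From dim ker(A − (-4)·I) = 2, there are exactly 2 Jordan blocks for λ = -4.
Step 2 — from the minimal polynomial, the factor (x + 4)^3 tells us the largest block for λ = -4 has size 3.
Step 3 — with total size 5, 2 blocks, and largest block 3, the block sizes (in nonincreasing order) are [3, 2].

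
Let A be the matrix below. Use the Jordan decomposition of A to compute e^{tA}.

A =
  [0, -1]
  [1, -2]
e^{tA} =
  [t*exp(-t) + exp(-t), -t*exp(-t)]
  [t*exp(-t), -t*exp(-t) + exp(-t)]

Strategy: write A = P · J · P⁻¹ where J is a Jordan canonical form, so e^{tA} = P · e^{tJ} · P⁻¹, and e^{tJ} can be computed block-by-block.

A has Jordan form
J =
  [-1,  1]
  [ 0, -1]
(up to reordering of blocks).

Per-block formulas:
  For a 2×2 Jordan block J_2(-1): exp(t · J_2(-1)) = e^(-1t)·(I + t·N), where N is the 2×2 nilpotent shift.

After assembling e^{tJ} and conjugating by P, we get:

e^{tA} =
  [t*exp(-t) + exp(-t), -t*exp(-t)]
  [t*exp(-t), -t*exp(-t) + exp(-t)]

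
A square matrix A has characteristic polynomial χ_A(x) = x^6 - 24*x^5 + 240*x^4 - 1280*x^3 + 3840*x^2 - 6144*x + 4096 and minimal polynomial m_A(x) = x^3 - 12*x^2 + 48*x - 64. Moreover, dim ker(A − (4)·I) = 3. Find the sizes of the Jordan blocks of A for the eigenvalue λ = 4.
Block sizes for λ = 4: [3, 2, 1]

Step 1 — from the characteristic polynomial, algebraic multiplicity of λ = 4 is 6. From dim ker(A − (4)·I) = 3, there are exactly 3 Jordan blocks for λ = 4.
Step 2 — from the minimal polynomial, the factor (x − 4)^3 tells us the largest block for λ = 4 has size 3.
Step 3 — with total size 6, 3 blocks, and largest block 3, the block sizes (in nonincreasing order) are [3, 2, 1].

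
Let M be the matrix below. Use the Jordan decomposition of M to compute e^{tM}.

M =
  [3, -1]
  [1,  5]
e^{tM} =
  [-t*exp(4*t) + exp(4*t), -t*exp(4*t)]
  [t*exp(4*t), t*exp(4*t) + exp(4*t)]

Strategy: write M = P · J · P⁻¹ where J is a Jordan canonical form, so e^{tM} = P · e^{tJ} · P⁻¹, and e^{tJ} can be computed block-by-block.

M has Jordan form
J =
  [4, 1]
  [0, 4]
(up to reordering of blocks).

Per-block formulas:
  For a 2×2 Jordan block J_2(4): exp(t · J_2(4)) = e^(4t)·(I + t·N), where N is the 2×2 nilpotent shift.

After assembling e^{tJ} and conjugating by P, we get:

e^{tM} =
  [-t*exp(4*t) + exp(4*t), -t*exp(4*t)]
  [t*exp(4*t), t*exp(4*t) + exp(4*t)]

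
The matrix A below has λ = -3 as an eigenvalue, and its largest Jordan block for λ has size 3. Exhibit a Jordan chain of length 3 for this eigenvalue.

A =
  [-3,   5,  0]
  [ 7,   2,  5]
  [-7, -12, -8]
A Jordan chain for λ = -3 of length 3:
v_1 = (35, 0, -49)ᵀ
v_2 = (0, 7, -7)ᵀ
v_3 = (1, 0, 0)ᵀ

Let N = A − (-3)·I. We want v_3 with N^3 v_3 = 0 but N^2 v_3 ≠ 0; then v_{j-1} := N · v_j for j = 3, …, 2.

Pick v_3 = (1, 0, 0)ᵀ.
Then v_2 = N · v_3 = (0, 7, -7)ᵀ.
Then v_1 = N · v_2 = (35, 0, -49)ᵀ.

Sanity check: (A − (-3)·I) v_1 = (0, 0, 0)ᵀ = 0. ✓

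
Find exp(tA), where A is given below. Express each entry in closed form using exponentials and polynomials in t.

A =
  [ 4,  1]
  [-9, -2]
e^{tA} =
  [3*t*exp(t) + exp(t), t*exp(t)]
  [-9*t*exp(t), -3*t*exp(t) + exp(t)]

Strategy: write A = P · J · P⁻¹ where J is a Jordan canonical form, so e^{tA} = P · e^{tJ} · P⁻¹, and e^{tJ} can be computed block-by-block.

A has Jordan form
J =
  [1, 1]
  [0, 1]
(up to reordering of blocks).

Per-block formulas:
  For a 2×2 Jordan block J_2(1): exp(t · J_2(1)) = e^(1t)·(I + t·N), where N is the 2×2 nilpotent shift.

After assembling e^{tJ} and conjugating by P, we get:

e^{tA} =
  [3*t*exp(t) + exp(t), t*exp(t)]
  [-9*t*exp(t), -3*t*exp(t) + exp(t)]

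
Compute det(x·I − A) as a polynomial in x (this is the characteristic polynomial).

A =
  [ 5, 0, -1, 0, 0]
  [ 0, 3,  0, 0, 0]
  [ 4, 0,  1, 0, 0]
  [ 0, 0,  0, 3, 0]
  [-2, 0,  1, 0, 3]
x^5 - 15*x^4 + 90*x^3 - 270*x^2 + 405*x - 243

Expanding det(x·I − A) (e.g. by cofactor expansion or by noting that A is similar to its Jordan form J, which has the same characteristic polynomial as A) gives
  χ_A(x) = x^5 - 15*x^4 + 90*x^3 - 270*x^2 + 405*x - 243
which factors as (x - 3)^5. The eigenvalues (with algebraic multiplicities) are λ = 3 with multiplicity 5.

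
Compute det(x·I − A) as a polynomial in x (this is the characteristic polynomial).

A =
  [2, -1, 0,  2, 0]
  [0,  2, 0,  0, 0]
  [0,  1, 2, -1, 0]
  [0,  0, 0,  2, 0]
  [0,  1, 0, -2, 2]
x^5 - 10*x^4 + 40*x^3 - 80*x^2 + 80*x - 32

Expanding det(x·I − A) (e.g. by cofactor expansion or by noting that A is similar to its Jordan form J, which has the same characteristic polynomial as A) gives
  χ_A(x) = x^5 - 10*x^4 + 40*x^3 - 80*x^2 + 80*x - 32
which factors as (x - 2)^5. The eigenvalues (with algebraic multiplicities) are λ = 2 with multiplicity 5.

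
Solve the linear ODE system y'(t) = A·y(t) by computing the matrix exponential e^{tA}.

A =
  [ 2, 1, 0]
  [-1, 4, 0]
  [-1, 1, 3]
e^{tA} =
  [-t*exp(3*t) + exp(3*t), t*exp(3*t), 0]
  [-t*exp(3*t), t*exp(3*t) + exp(3*t), 0]
  [-t*exp(3*t), t*exp(3*t), exp(3*t)]

Strategy: write A = P · J · P⁻¹ where J is a Jordan canonical form, so e^{tA} = P · e^{tJ} · P⁻¹, and e^{tJ} can be computed block-by-block.

A has Jordan form
J =
  [3, 1, 0]
  [0, 3, 0]
  [0, 0, 3]
(up to reordering of blocks).

Per-block formulas:
  For a 1×1 block at λ = 3: exp(t · [3]) = [e^(3t)].
  For a 2×2 Jordan block J_2(3): exp(t · J_2(3)) = e^(3t)·(I + t·N), where N is the 2×2 nilpotent shift.

After assembling e^{tJ} and conjugating by P, we get:

e^{tA} =
  [-t*exp(3*t) + exp(3*t), t*exp(3*t), 0]
  [-t*exp(3*t), t*exp(3*t) + exp(3*t), 0]
  [-t*exp(3*t), t*exp(3*t), exp(3*t)]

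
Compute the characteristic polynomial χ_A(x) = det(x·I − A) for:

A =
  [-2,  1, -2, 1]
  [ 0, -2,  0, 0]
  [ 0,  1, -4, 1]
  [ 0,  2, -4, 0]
x^4 + 8*x^3 + 24*x^2 + 32*x + 16

Expanding det(x·I − A) (e.g. by cofactor expansion or by noting that A is similar to its Jordan form J, which has the same characteristic polynomial as A) gives
  χ_A(x) = x^4 + 8*x^3 + 24*x^2 + 32*x + 16
which factors as (x + 2)^4. The eigenvalues (with algebraic multiplicities) are λ = -2 with multiplicity 4.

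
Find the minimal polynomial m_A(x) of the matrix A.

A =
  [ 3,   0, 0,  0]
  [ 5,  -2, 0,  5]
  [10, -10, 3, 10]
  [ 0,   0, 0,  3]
x^2 - x - 6

The characteristic polynomial is χ_A(x) = (x - 3)^3*(x + 2), so the eigenvalues are known. The minimal polynomial is
  m_A(x) = Π_λ (x − λ)^{k_λ}
where k_λ is the size of the *largest* Jordan block for λ (equivalently, the smallest k with (A − λI)^k v = 0 for every generalised eigenvector v of λ).

  λ = -2: largest Jordan block has size 1, contributing (x + 2)
  λ = 3: largest Jordan block has size 1, contributing (x − 3)

So m_A(x) = (x - 3)*(x + 2) = x^2 - x - 6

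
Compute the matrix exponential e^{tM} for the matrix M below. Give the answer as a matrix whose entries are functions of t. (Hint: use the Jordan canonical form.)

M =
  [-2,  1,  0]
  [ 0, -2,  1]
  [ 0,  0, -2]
e^{tM} =
  [exp(-2*t), t*exp(-2*t), t^2*exp(-2*t)/2]
  [0, exp(-2*t), t*exp(-2*t)]
  [0, 0, exp(-2*t)]

Strategy: write M = P · J · P⁻¹ where J is a Jordan canonical form, so e^{tM} = P · e^{tJ} · P⁻¹, and e^{tJ} can be computed block-by-block.

M has Jordan form
J =
  [-2,  1,  0]
  [ 0, -2,  1]
  [ 0,  0, -2]
(up to reordering of blocks).

Per-block formulas:
  For a 3×3 Jordan block J_3(-2): exp(t · J_3(-2)) = e^(-2t)·(I + t·N + (t^2/2)·N^2), where N is the 3×3 nilpotent shift.

After assembling e^{tJ} and conjugating by P, we get:

e^{tM} =
  [exp(-2*t), t*exp(-2*t), t^2*exp(-2*t)/2]
  [0, exp(-2*t), t*exp(-2*t)]
  [0, 0, exp(-2*t)]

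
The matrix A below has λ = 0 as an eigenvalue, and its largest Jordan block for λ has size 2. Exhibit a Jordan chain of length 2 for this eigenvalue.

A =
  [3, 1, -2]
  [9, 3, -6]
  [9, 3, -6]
A Jordan chain for λ = 0 of length 2:
v_1 = (3, 9, 9)ᵀ
v_2 = (1, 0, 0)ᵀ

Let N = A − (0)·I. We want v_2 with N^2 v_2 = 0 but N^1 v_2 ≠ 0; then v_{j-1} := N · v_j for j = 2, …, 2.

Pick v_2 = (1, 0, 0)ᵀ.
Then v_1 = N · v_2 = (3, 9, 9)ᵀ.

Sanity check: (A − (0)·I) v_1 = (0, 0, 0)ᵀ = 0. ✓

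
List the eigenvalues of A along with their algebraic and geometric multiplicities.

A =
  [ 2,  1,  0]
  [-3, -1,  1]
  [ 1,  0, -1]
λ = 0: alg = 3, geom = 1

Step 1 — factor the characteristic polynomial to read off the algebraic multiplicities:
  χ_A(x) = x^3

Step 2 — compute geometric multiplicities via the rank-nullity identity g(λ) = n − rank(A − λI):
  rank(A − (0)·I) = 2, so dim ker(A − (0)·I) = n − 2 = 1

Summary:
  λ = 0: algebraic multiplicity = 3, geometric multiplicity = 1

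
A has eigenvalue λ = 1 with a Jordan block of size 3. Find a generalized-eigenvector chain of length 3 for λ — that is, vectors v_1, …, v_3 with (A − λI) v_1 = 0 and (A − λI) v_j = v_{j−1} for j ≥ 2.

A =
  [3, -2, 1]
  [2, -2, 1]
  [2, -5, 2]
A Jordan chain for λ = 1 of length 3:
v_1 = (2, 0, -4)ᵀ
v_2 = (2, 2, 2)ᵀ
v_3 = (1, 0, 0)ᵀ

Let N = A − (1)·I. We want v_3 with N^3 v_3 = 0 but N^2 v_3 ≠ 0; then v_{j-1} := N · v_j for j = 3, …, 2.

Pick v_3 = (1, 0, 0)ᵀ.
Then v_2 = N · v_3 = (2, 2, 2)ᵀ.
Then v_1 = N · v_2 = (2, 0, -4)ᵀ.

Sanity check: (A − (1)·I) v_1 = (0, 0, 0)ᵀ = 0. ✓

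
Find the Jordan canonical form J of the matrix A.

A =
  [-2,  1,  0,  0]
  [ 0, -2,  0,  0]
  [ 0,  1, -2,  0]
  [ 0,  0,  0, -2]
J_2(-2) ⊕ J_1(-2) ⊕ J_1(-2)

The characteristic polynomial is
  det(x·I − A) = x^4 + 8*x^3 + 24*x^2 + 32*x + 16 = (x + 2)^4

Eigenvalues and multiplicities (the geometric multiplicity of λ is n − rank(A − λI), which equals the number of Jordan blocks for λ):
  λ = -2: algebraic multiplicity = 4, geometric multiplicity = 3

Determining the block sizes for each eigenvalue:
  λ = -2: 3 blocks summing to 4 forces exactly one block of size 2 and the rest size 1 → block sizes [2, 1, 1]

Assembling the blocks gives a Jordan form
J =
  [-2,  1,  0,  0]
  [ 0, -2,  0,  0]
  [ 0,  0, -2,  0]
  [ 0,  0,  0, -2]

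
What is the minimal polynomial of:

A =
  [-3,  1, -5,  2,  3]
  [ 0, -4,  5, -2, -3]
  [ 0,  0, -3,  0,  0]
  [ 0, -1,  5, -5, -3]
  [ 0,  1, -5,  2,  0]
x^2 + 6*x + 9

The characteristic polynomial is χ_A(x) = (x + 3)^5, so the eigenvalues are known. The minimal polynomial is
  m_A(x) = Π_λ (x − λ)^{k_λ}
where k_λ is the size of the *largest* Jordan block for λ (equivalently, the smallest k with (A − λI)^k v = 0 for every generalised eigenvector v of λ).

  λ = -3: largest Jordan block has size 2, contributing (x + 3)^2

So m_A(x) = (x + 3)^2 = x^2 + 6*x + 9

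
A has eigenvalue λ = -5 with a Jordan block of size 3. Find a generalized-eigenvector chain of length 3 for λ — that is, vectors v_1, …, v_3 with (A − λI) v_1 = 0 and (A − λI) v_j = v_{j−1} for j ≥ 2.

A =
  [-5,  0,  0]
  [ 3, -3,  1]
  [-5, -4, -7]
A Jordan chain for λ = -5 of length 3:
v_1 = (0, 1, -2)ᵀ
v_2 = (0, 3, -5)ᵀ
v_3 = (1, 0, 0)ᵀ

Let N = A − (-5)·I. We want v_3 with N^3 v_3 = 0 but N^2 v_3 ≠ 0; then v_{j-1} := N · v_j for j = 3, …, 2.

Pick v_3 = (1, 0, 0)ᵀ.
Then v_2 = N · v_3 = (0, 3, -5)ᵀ.
Then v_1 = N · v_2 = (0, 1, -2)ᵀ.

Sanity check: (A − (-5)·I) v_1 = (0, 0, 0)ᵀ = 0. ✓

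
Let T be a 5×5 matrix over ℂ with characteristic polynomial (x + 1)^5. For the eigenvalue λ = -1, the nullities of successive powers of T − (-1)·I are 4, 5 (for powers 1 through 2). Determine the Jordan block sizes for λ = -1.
Block sizes for λ = -1: [2, 1, 1, 1]

From the dimensions of kernels of powers, the number of Jordan blocks of size at least j is d_j − d_{j−1} where d_j = dim ker(N^j) (with d_0 = 0). Computing the differences gives [4, 1].
The number of blocks of size exactly k is (#blocks of size ≥ k) − (#blocks of size ≥ k + 1), so the partition is: 3 block(s) of size 1, 1 block(s) of size 2.
In nonincreasing order the block sizes are [2, 1, 1, 1].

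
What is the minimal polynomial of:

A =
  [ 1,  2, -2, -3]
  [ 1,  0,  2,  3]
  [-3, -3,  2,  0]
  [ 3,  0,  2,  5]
x^2 - 4*x + 4

The characteristic polynomial is χ_A(x) = (x - 2)^4, so the eigenvalues are known. The minimal polynomial is
  m_A(x) = Π_λ (x − λ)^{k_λ}
where k_λ is the size of the *largest* Jordan block for λ (equivalently, the smallest k with (A − λI)^k v = 0 for every generalised eigenvector v of λ).

  λ = 2: largest Jordan block has size 2, contributing (x − 2)^2

So m_A(x) = (x - 2)^2 = x^2 - 4*x + 4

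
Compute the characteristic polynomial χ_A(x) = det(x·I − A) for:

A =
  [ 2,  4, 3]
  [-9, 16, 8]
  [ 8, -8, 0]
x^3 - 18*x^2 + 108*x - 216

Expanding det(x·I − A) (e.g. by cofactor expansion or by noting that A is similar to its Jordan form J, which has the same characteristic polynomial as A) gives
  χ_A(x) = x^3 - 18*x^2 + 108*x - 216
which factors as (x - 6)^3. The eigenvalues (with algebraic multiplicities) are λ = 6 with multiplicity 3.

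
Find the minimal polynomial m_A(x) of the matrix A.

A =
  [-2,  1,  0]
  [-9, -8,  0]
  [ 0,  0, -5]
x^2 + 10*x + 25

The characteristic polynomial is χ_A(x) = (x + 5)^3, so the eigenvalues are known. The minimal polynomial is
  m_A(x) = Π_λ (x − λ)^{k_λ}
where k_λ is the size of the *largest* Jordan block for λ (equivalently, the smallest k with (A − λI)^k v = 0 for every generalised eigenvector v of λ).

  λ = -5: largest Jordan block has size 2, contributing (x + 5)^2

So m_A(x) = (x + 5)^2 = x^2 + 10*x + 25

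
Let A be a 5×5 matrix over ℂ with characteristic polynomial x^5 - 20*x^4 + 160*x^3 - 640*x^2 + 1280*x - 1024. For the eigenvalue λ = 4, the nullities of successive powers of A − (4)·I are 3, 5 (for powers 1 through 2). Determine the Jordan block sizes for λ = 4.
Block sizes for λ = 4: [2, 2, 1]

From the dimensions of kernels of powers, the number of Jordan blocks of size at least j is d_j − d_{j−1} where d_j = dim ker(N^j) (with d_0 = 0). Computing the differences gives [3, 2].
The number of blocks of size exactly k is (#blocks of size ≥ k) − (#blocks of size ≥ k + 1), so the partition is: 1 block(s) of size 1, 2 block(s) of size 2.
In nonincreasing order the block sizes are [2, 2, 1].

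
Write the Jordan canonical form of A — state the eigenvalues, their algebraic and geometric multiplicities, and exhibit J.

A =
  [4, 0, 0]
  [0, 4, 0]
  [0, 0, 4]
J_1(4) ⊕ J_1(4) ⊕ J_1(4)

The characteristic polynomial is
  det(x·I − A) = x^3 - 12*x^2 + 48*x - 64 = (x - 4)^3

Eigenvalues and multiplicities (the geometric multiplicity of λ is n − rank(A − λI), which equals the number of Jordan blocks for λ):
  λ = 4: algebraic multiplicity = 3, geometric multiplicity = 3

Determining the block sizes for each eigenvalue:
  λ = 4: gm = am = 3, so every block has size 1 → block sizes [1, 1, 1]

Assembling the blocks gives a Jordan form
J =
  [4, 0, 0]
  [0, 4, 0]
  [0, 0, 4]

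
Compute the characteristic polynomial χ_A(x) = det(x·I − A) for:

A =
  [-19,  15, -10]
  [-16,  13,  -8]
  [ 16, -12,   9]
x^3 - 3*x^2 + 3*x - 1

Expanding det(x·I − A) (e.g. by cofactor expansion or by noting that A is similar to its Jordan form J, which has the same characteristic polynomial as A) gives
  χ_A(x) = x^3 - 3*x^2 + 3*x - 1
which factors as (x - 1)^3. The eigenvalues (with algebraic multiplicities) are λ = 1 with multiplicity 3.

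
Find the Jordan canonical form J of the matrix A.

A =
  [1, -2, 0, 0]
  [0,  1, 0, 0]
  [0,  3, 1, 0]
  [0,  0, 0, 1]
J_2(1) ⊕ J_1(1) ⊕ J_1(1)

The characteristic polynomial is
  det(x·I − A) = x^4 - 4*x^3 + 6*x^2 - 4*x + 1 = (x - 1)^4

Eigenvalues and multiplicities (the geometric multiplicity of λ is n − rank(A − λI), which equals the number of Jordan blocks for λ):
  λ = 1: algebraic multiplicity = 4, geometric multiplicity = 3

Determining the block sizes for each eigenvalue:
  λ = 1: 3 blocks summing to 4 forces exactly one block of size 2 and the rest size 1 → block sizes [2, 1, 1]

Assembling the blocks gives a Jordan form
J =
  [1, 1, 0, 0]
  [0, 1, 0, 0]
  [0, 0, 1, 0]
  [0, 0, 0, 1]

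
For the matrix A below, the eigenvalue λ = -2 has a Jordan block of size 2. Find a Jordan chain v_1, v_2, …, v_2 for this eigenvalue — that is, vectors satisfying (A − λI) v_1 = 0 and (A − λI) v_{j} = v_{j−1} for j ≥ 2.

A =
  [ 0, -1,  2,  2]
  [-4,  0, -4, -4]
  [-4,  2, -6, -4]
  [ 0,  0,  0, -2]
A Jordan chain for λ = -2 of length 2:
v_1 = (2, -4, -4, 0)ᵀ
v_2 = (1, 0, 0, 0)ᵀ

Let N = A − (-2)·I. We want v_2 with N^2 v_2 = 0 but N^1 v_2 ≠ 0; then v_{j-1} := N · v_j for j = 2, …, 2.

Pick v_2 = (1, 0, 0, 0)ᵀ.
Then v_1 = N · v_2 = (2, -4, -4, 0)ᵀ.

Sanity check: (A − (-2)·I) v_1 = (0, 0, 0, 0)ᵀ = 0. ✓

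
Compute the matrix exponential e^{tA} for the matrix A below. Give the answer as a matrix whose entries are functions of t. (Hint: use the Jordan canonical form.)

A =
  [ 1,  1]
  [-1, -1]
e^{tA} =
  [t + 1, t]
  [-t, 1 - t]

Strategy: write A = P · J · P⁻¹ where J is a Jordan canonical form, so e^{tA} = P · e^{tJ} · P⁻¹, and e^{tJ} can be computed block-by-block.

A has Jordan form
J =
  [0, 1]
  [0, 0]
(up to reordering of blocks).

Per-block formulas:
  For a 2×2 Jordan block J_2(0): exp(t · J_2(0)) = e^(0t)·(I + t·N), where N is the 2×2 nilpotent shift.

After assembling e^{tJ} and conjugating by P, we get:

e^{tA} =
  [t + 1, t]
  [-t, 1 - t]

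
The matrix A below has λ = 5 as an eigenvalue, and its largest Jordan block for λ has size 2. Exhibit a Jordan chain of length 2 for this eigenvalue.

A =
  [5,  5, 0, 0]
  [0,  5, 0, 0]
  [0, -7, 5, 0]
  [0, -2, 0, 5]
A Jordan chain for λ = 5 of length 2:
v_1 = (5, 0, -7, -2)ᵀ
v_2 = (0, 1, 0, 0)ᵀ

Let N = A − (5)·I. We want v_2 with N^2 v_2 = 0 but N^1 v_2 ≠ 0; then v_{j-1} := N · v_j for j = 2, …, 2.

Pick v_2 = (0, 1, 0, 0)ᵀ.
Then v_1 = N · v_2 = (5, 0, -7, -2)ᵀ.

Sanity check: (A − (5)·I) v_1 = (0, 0, 0, 0)ᵀ = 0. ✓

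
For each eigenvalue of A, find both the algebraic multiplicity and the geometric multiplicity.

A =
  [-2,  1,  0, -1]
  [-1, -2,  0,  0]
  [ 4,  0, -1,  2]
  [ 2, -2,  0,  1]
λ = -1: alg = 4, geom = 2

Step 1 — factor the characteristic polynomial to read off the algebraic multiplicities:
  χ_A(x) = (x + 1)^4

Step 2 — compute geometric multiplicities via the rank-nullity identity g(λ) = n − rank(A − λI):
  rank(A − (-1)·I) = 2, so dim ker(A − (-1)·I) = n − 2 = 2

Summary:
  λ = -1: algebraic multiplicity = 4, geometric multiplicity = 2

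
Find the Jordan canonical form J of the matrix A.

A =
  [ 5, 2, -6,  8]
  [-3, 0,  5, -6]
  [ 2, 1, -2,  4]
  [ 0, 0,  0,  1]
J_3(1) ⊕ J_1(1)

The characteristic polynomial is
  det(x·I − A) = x^4 - 4*x^3 + 6*x^2 - 4*x + 1 = (x - 1)^4

Eigenvalues and multiplicities (the geometric multiplicity of λ is n − rank(A − λI), which equals the number of Jordan blocks for λ):
  λ = 1: algebraic multiplicity = 4, geometric multiplicity = 2

Determining the block sizes for each eigenvalue:
  λ = 1: with am = 4 and gm = 2, the partition is not yet determined (e.g. several partitions of 4 into 2 parts exist). Let N = A − (1)·I. Computing rank(N^1) = 2, rank(N^2) = 1, rank(N^3) = 0; the number of blocks of size ≥ j is rank(N^{j−1}) − rank(N^j), giving [2, 1, 1]. So we have 1 block(s) of size 3, 1 block(s) of size 1 → block sizes [3, 1]

Assembling the blocks gives a Jordan form
J =
  [1, 1, 0, 0]
  [0, 1, 1, 0]
  [0, 0, 1, 0]
  [0, 0, 0, 1]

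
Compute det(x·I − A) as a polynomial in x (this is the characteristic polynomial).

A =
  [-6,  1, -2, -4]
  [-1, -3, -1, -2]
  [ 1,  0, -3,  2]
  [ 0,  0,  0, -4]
x^4 + 16*x^3 + 96*x^2 + 256*x + 256

Expanding det(x·I − A) (e.g. by cofactor expansion or by noting that A is similar to its Jordan form J, which has the same characteristic polynomial as A) gives
  χ_A(x) = x^4 + 16*x^3 + 96*x^2 + 256*x + 256
which factors as (x + 4)^4. The eigenvalues (with algebraic multiplicities) are λ = -4 with multiplicity 4.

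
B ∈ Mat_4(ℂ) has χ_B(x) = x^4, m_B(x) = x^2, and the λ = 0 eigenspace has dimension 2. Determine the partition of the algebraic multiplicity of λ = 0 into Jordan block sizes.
Block sizes for λ = 0: [2, 2]

Step 1 — from the characteristic polynomial, algebraic multiplicity of λ = 0 is 4. From dim ker(B − (0)·I) = 2, there are exactly 2 Jordan blocks for λ = 0.
Step 2 — from the minimal polynomial, the factor (x − 0)^2 tells us the largest block for λ = 0 has size 2.
Step 3 — with total size 4, 2 blocks, and largest block 2, the block sizes (in nonincreasing order) are [2, 2].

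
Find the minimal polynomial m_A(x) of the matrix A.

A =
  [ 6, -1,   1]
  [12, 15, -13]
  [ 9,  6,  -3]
x^3 - 18*x^2 + 108*x - 216

The characteristic polynomial is χ_A(x) = (x - 6)^3, so the eigenvalues are known. The minimal polynomial is
  m_A(x) = Π_λ (x − λ)^{k_λ}
where k_λ is the size of the *largest* Jordan block for λ (equivalently, the smallest k with (A − λI)^k v = 0 for every generalised eigenvector v of λ).

  λ = 6: largest Jordan block has size 3, contributing (x − 6)^3

So m_A(x) = (x - 6)^3 = x^3 - 18*x^2 + 108*x - 216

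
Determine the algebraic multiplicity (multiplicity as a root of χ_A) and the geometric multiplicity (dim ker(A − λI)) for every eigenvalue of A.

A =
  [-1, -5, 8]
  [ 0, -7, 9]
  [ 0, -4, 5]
λ = -1: alg = 3, geom = 1

Step 1 — factor the characteristic polynomial to read off the algebraic multiplicities:
  χ_A(x) = (x + 1)^3

Step 2 — compute geometric multiplicities via the rank-nullity identity g(λ) = n − rank(A − λI):
  rank(A − (-1)·I) = 2, so dim ker(A − (-1)·I) = n − 2 = 1

Summary:
  λ = -1: algebraic multiplicity = 3, geometric multiplicity = 1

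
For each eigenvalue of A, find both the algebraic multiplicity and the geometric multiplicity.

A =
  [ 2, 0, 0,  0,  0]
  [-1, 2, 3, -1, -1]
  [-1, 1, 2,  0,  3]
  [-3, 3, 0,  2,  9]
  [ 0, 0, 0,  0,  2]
λ = 2: alg = 5, geom = 3

Step 1 — factor the characteristic polynomial to read off the algebraic multiplicities:
  χ_A(x) = (x - 2)^5

Step 2 — compute geometric multiplicities via the rank-nullity identity g(λ) = n − rank(A − λI):
  rank(A − (2)·I) = 2, so dim ker(A − (2)·I) = n − 2 = 3

Summary:
  λ = 2: algebraic multiplicity = 5, geometric multiplicity = 3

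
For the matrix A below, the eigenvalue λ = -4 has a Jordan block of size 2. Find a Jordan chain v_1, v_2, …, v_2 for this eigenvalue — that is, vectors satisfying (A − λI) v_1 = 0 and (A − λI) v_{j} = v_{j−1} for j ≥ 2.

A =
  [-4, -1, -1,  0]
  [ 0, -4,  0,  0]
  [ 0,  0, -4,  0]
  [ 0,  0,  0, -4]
A Jordan chain for λ = -4 of length 2:
v_1 = (-1, 0, 0, 0)ᵀ
v_2 = (0, 1, 0, 0)ᵀ

Let N = A − (-4)·I. We want v_2 with N^2 v_2 = 0 but N^1 v_2 ≠ 0; then v_{j-1} := N · v_j for j = 2, …, 2.

Pick v_2 = (0, 1, 0, 0)ᵀ.
Then v_1 = N · v_2 = (-1, 0, 0, 0)ᵀ.

Sanity check: (A − (-4)·I) v_1 = (0, 0, 0, 0)ᵀ = 0. ✓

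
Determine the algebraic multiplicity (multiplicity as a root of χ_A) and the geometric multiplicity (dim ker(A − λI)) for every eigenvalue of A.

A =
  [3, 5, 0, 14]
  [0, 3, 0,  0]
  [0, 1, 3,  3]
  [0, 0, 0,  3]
λ = 3: alg = 4, geom = 2

Step 1 — factor the characteristic polynomial to read off the algebraic multiplicities:
  χ_A(x) = (x - 3)^4

Step 2 — compute geometric multiplicities via the rank-nullity identity g(λ) = n − rank(A − λI):
  rank(A − (3)·I) = 2, so dim ker(A − (3)·I) = n − 2 = 2

Summary:
  λ = 3: algebraic multiplicity = 4, geometric multiplicity = 2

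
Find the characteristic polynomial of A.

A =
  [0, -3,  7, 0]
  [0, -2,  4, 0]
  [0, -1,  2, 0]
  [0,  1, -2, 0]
x^4

Expanding det(x·I − A) (e.g. by cofactor expansion or by noting that A is similar to its Jordan form J, which has the same characteristic polynomial as A) gives
  χ_A(x) = x^4
which factors as x^4. The eigenvalues (with algebraic multiplicities) are λ = 0 with multiplicity 4.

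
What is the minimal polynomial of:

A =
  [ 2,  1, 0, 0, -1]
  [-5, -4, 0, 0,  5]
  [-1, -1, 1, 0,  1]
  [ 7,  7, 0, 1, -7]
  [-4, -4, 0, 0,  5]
x^2 - 2*x + 1

The characteristic polynomial is χ_A(x) = (x - 1)^5, so the eigenvalues are known. The minimal polynomial is
  m_A(x) = Π_λ (x − λ)^{k_λ}
where k_λ is the size of the *largest* Jordan block for λ (equivalently, the smallest k with (A − λI)^k v = 0 for every generalised eigenvector v of λ).

  λ = 1: largest Jordan block has size 2, contributing (x − 1)^2

So m_A(x) = (x - 1)^2 = x^2 - 2*x + 1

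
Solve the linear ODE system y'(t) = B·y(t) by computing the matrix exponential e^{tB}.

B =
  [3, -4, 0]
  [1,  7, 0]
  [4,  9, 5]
e^{tB} =
  [-2*t*exp(5*t) + exp(5*t), -4*t*exp(5*t), 0]
  [t*exp(5*t), 2*t*exp(5*t) + exp(5*t), 0]
  [t^2*exp(5*t)/2 + 4*t*exp(5*t), t^2*exp(5*t) + 9*t*exp(5*t), exp(5*t)]

Strategy: write B = P · J · P⁻¹ where J is a Jordan canonical form, so e^{tB} = P · e^{tJ} · P⁻¹, and e^{tJ} can be computed block-by-block.

B has Jordan form
J =
  [5, 1, 0]
  [0, 5, 1]
  [0, 0, 5]
(up to reordering of blocks).

Per-block formulas:
  For a 3×3 Jordan block J_3(5): exp(t · J_3(5)) = e^(5t)·(I + t·N + (t^2/2)·N^2), where N is the 3×3 nilpotent shift.

After assembling e^{tJ} and conjugating by P, we get:

e^{tB} =
  [-2*t*exp(5*t) + exp(5*t), -4*t*exp(5*t), 0]
  [t*exp(5*t), 2*t*exp(5*t) + exp(5*t), 0]
  [t^2*exp(5*t)/2 + 4*t*exp(5*t), t^2*exp(5*t) + 9*t*exp(5*t), exp(5*t)]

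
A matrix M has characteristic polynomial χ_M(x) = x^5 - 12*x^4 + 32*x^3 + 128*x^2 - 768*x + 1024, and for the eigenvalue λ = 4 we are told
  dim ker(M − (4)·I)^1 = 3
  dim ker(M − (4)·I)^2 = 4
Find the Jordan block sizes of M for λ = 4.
Block sizes for λ = 4: [2, 1, 1]

From the dimensions of kernels of powers, the number of Jordan blocks of size at least j is d_j − d_{j−1} where d_j = dim ker(N^j) (with d_0 = 0). Computing the differences gives [3, 1].
The number of blocks of size exactly k is (#blocks of size ≥ k) − (#blocks of size ≥ k + 1), so the partition is: 2 block(s) of size 1, 1 block(s) of size 2.
In nonincreasing order the block sizes are [2, 1, 1].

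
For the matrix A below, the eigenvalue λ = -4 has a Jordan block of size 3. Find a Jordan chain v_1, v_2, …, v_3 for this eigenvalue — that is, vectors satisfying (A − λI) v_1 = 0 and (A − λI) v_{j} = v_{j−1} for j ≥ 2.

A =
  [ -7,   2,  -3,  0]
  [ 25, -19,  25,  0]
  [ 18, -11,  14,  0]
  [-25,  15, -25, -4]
A Jordan chain for λ = -4 of length 3:
v_1 = (5, 0, -5, 0)ᵀ
v_2 = (-3, 25, 18, -25)ᵀ
v_3 = (1, 0, 0, 0)ᵀ

Let N = A − (-4)·I. We want v_3 with N^3 v_3 = 0 but N^2 v_3 ≠ 0; then v_{j-1} := N · v_j for j = 3, …, 2.

Pick v_3 = (1, 0, 0, 0)ᵀ.
Then v_2 = N · v_3 = (-3, 25, 18, -25)ᵀ.
Then v_1 = N · v_2 = (5, 0, -5, 0)ᵀ.

Sanity check: (A − (-4)·I) v_1 = (0, 0, 0, 0)ᵀ = 0. ✓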